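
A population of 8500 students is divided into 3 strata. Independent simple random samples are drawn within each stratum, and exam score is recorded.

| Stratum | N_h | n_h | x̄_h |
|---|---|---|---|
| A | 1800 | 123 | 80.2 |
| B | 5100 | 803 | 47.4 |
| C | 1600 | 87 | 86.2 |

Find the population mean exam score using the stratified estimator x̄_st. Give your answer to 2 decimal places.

N = Σ N_h = 8500. Stratum weights W_h = N_h/N.
x̄_st = (1800·80.2 + 5100·47.4 + 1600·86.2) / 8500 = 61.6494

x̄_st ≈ 61.65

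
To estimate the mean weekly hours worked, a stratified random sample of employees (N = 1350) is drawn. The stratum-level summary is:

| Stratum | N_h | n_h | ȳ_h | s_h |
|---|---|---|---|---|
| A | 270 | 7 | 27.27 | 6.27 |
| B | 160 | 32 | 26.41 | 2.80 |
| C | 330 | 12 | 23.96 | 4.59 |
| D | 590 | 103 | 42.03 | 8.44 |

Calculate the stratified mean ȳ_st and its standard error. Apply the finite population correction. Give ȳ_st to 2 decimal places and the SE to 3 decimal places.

ȳ_st = Σ W_h ȳ_h = (270·27.27 + 160·26.41 + 330·23.96 + 590·42.03)/1350 = 32.80963
V̂(ȳ_st) = Σ W_h² (1 − n_h/N_h) s_h²/n_h, with W_h = N_h/N and N = 1350:
  stratum A: (270/1350)²·(1 − 7/270)·6.27²/7 = 0.218821
  stratum B: (160/1350)²·(1 − 32/160)·2.80²/32 = 0.00275314
  stratum C: (330/1350)²·(1 − 12/330)·4.59²/12 = 0.101092
  stratum D: (590/1350)²·(1 − 103/590)·8.44²/103 = 0.109034
V̂(ȳ_st) = 0.4317
SE(ȳ_st) = √0.4317 = 0.657039

ȳ_st ≈ 32.81, SE ≈ 0.657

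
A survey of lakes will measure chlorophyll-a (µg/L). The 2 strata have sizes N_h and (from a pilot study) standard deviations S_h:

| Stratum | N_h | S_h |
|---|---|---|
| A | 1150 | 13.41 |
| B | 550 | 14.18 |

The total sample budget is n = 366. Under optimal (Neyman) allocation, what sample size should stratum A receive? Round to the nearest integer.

243

Neyman allocation: n_h = n · N_h S_h / Σ N_i S_i, with n = 366.
  stratum A: N_h·S_h = 1150·13.41 = 15421.50
  stratum B: N_h·S_h = 550·14.18 = 7799.00
Σ N_h S_h = 23220.50
n for stratum A = 366·15421.50/23220.50 = 243.073 → 243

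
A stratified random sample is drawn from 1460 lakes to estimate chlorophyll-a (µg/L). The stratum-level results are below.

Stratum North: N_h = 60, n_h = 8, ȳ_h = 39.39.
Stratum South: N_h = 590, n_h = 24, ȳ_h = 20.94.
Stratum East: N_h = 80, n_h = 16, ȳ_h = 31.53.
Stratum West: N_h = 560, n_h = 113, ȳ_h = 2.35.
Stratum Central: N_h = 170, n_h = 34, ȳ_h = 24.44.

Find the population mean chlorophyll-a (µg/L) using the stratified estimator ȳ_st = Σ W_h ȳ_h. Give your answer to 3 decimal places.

N = Σ N_h = 1460. Stratum weights W_h = N_h/N.
ȳ_st = (60·39.39 + 590·20.94 + 80·31.53 + 560·2.35 + 170·24.44) / 1460 = 15.55562

ȳ_st ≈ 15.556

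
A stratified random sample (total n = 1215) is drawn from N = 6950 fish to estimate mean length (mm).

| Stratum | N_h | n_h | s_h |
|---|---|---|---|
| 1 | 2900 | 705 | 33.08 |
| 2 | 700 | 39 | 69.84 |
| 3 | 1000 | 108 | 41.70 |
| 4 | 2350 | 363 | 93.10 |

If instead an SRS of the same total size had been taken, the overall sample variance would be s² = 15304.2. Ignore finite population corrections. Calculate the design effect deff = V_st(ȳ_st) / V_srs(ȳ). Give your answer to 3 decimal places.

deff ≈ 0.365

V̂(ȳ_st) = Σ W_h² s_h²/n_h, with W_h = N_h/N and N = 6950:
  stratum 1: (2900/6950)²·33.08²/705 = 0.270252
  stratum 2: (700/6950)²·69.84²/39 = 1.26873
  stratum 3: (1000/6950)²·41.70²/108 = 0.333333
  stratum 4: (2350/6950)²·93.10²/363 = 2.72998
V_st = 4.60229
V_srs = s²/n = 15304.2/1215 = 12.596
deff = V_st / V_srs = 4.60229/12.596 = 0.3654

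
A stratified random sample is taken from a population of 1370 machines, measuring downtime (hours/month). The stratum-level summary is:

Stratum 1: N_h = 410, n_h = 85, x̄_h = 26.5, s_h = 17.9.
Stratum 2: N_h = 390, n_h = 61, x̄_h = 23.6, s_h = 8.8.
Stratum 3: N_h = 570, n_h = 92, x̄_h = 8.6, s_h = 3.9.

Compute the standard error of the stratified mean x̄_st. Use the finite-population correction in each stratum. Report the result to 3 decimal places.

SE(x̄_st) ≈ 0.615

V̂(x̄_st) = Σ W_h² (1 − n_h/N_h) s_h²/n_h, with W_h = N_h/N and N = 1370:
  stratum 1: (410/1370)²·(1 − 85/410)·17.9²/85 = 0.267617
  stratum 2: (390/1370)²·(1 − 61/390)·8.8²/61 = 0.086787
  stratum 3: (570/1370)²·(1 − 92/570)·3.9²/92 = 0.0239995
V̂(x̄_st) = 0.378403
SE(x̄_st) = √0.378403 = 0.615145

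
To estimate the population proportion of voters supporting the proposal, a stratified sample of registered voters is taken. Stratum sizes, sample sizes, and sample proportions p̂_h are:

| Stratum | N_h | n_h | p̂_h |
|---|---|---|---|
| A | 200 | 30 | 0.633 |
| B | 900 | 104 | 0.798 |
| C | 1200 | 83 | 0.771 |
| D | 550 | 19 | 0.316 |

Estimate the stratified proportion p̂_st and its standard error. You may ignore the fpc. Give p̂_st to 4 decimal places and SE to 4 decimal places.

N = 2850; stratum weights W_h = N_h/N.
p̂_st = Σ W_h p̂_h = (200·0.633 + 900·0.798 + 1200·0.771 + 550·0.316)/2850 = 0.68204
V̂(p̂_st) = Σ W_h² p̂_h(1−p̂_h)/(n_h−1):
  stratum A: (200/2850)²·0.633·0.367/29 = 3.94495e-05
  stratum B: (900/2850)²·0.798·0.202/103 = 0.000156067
  stratum C: (1200/2850)²·0.771·0.229/82 = 0.000381723
  stratum D: (550/2850)²·0.316·0.684/18 = 0.000447205
V̂(p̂_st) = 0.00102445; SE = √V̂ = 0.032007

p̂_st ≈ 0.6820, SE ≈ 0.0320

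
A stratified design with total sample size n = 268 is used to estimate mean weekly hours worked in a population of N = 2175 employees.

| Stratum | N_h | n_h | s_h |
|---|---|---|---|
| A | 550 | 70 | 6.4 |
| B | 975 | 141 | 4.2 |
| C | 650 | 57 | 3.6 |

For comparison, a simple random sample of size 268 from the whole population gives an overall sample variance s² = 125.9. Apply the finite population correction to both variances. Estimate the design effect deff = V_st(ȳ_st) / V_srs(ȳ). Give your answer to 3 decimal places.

deff ≈ 0.176

V̂(ȳ_st) = Σ W_h² (1 − n_h/N_h) s_h²/n_h, with W_h = N_h/N and N = 2175:
  stratum A: (550/2175)²·(1 − 70/550)·6.4²/70 = 0.0326548
  stratum B: (975/2175)²·(1 − 141/975)·4.2²/141 = 0.0215046
  stratum C: (650/2175)²·(1 − 57/650)·3.6²/57 = 0.0185259
V_st = 0.0726853
V_srs = (1 − 268/2175)·125.9/268 = 0.411891
deff = V_st / V_srs = 0.0726853/0.411891 = 0.1765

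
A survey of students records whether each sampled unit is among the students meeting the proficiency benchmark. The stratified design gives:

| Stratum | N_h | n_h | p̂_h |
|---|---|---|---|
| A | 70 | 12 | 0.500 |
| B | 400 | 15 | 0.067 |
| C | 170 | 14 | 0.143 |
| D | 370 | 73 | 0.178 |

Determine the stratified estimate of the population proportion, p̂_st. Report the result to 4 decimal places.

p̂_st ≈ 0.1505

N = 1010; stratum weights W_h = N_h/N.
p̂_st = Σ W_h p̂_h = (70·0.500 + 400·0.067 + 170·0.143 + 370·0.178)/1010 = 0.15047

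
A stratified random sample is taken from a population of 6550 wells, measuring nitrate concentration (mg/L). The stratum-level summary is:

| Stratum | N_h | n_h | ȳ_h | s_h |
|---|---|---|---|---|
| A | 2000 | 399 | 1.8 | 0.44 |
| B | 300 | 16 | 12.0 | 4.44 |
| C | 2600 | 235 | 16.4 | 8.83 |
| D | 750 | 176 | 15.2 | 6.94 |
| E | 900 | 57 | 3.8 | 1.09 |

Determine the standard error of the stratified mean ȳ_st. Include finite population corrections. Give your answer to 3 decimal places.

SE(ȳ_st) ≈ 0.231

V̂(ȳ_st) = Σ W_h² (1 − n_h/N_h) s_h²/n_h, with W_h = N_h/N and N = 6550:
  stratum A: (2000/6550)²·(1 − 399/2000)·0.44²/399 = 3.62136e-05
  stratum B: (300/6550)²·(1 − 16/300)·4.44²/16 = 0.00244683
  stratum C: (2600/6550)²·(1 − 235/2600)·8.83²/235 = 0.0475527
  stratum D: (750/6550)²·(1 − 176/750)·6.94²/176 = 0.00274598
  stratum E: (900/6550)²·(1 − 57/900)·1.09²/57 = 0.000368609
V̂(ȳ_st) = 0.0531504
SE(ȳ_st) = √0.0531504 = 0.230544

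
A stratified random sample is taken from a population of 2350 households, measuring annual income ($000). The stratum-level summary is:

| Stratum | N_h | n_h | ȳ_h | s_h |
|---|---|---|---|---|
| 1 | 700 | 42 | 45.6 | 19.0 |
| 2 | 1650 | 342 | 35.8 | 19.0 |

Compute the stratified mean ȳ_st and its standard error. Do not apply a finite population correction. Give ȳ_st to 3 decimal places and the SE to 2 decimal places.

ȳ_st ≈ 38.719, SE ≈ 1.13

ȳ_st = Σ W_h ȳ_h = (700·45.6 + 1650·35.8)/2350 = 38.71915
V̂(ȳ_st) = Σ W_h² s_h²/n_h, with W_h = N_h/N and N = 2350:
  stratum 1: (700/2350)²·19.0²/42 = 0.762638
  stratum 2: (1650/2350)²·19.0²/342 = 0.520371
V̂(ȳ_st) = 1.28301
SE(ȳ_st) = √1.28301 = 1.1327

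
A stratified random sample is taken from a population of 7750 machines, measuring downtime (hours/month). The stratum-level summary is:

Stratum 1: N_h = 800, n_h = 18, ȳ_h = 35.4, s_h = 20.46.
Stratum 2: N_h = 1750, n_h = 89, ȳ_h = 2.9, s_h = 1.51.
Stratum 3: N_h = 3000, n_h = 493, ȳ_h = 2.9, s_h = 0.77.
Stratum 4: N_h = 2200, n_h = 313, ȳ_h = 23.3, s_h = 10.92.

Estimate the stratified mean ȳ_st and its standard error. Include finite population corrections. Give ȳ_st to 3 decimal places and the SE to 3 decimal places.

ȳ_st = Σ W_h ȳ_h = (800·35.4 + 1750·2.9 + 3000·2.9 + 2200·23.3)/7750 = 12.04581
V̂(ȳ_st) = Σ W_h² (1 − n_h/N_h) s_h²/n_h, with W_h = N_h/N and N = 7750:
  stratum 1: (800/7750)²·(1 − 18/800)·20.46²/18 = 0.242232
  stratum 2: (1750/7750)²·(1 − 89/1750)·1.51²/89 = 0.00123985
  stratum 3: (3000/7750)²·(1 − 493/3000)·0.77²/493 = 0.000150594
  stratum 4: (2200/7750)²·(1 − 313/2200)·10.92²/313 = 0.0263325
V̂(ȳ_st) = 0.269955
SE(ȳ_st) = √0.269955 = 0.519572

ȳ_st ≈ 12.046, SE ≈ 0.520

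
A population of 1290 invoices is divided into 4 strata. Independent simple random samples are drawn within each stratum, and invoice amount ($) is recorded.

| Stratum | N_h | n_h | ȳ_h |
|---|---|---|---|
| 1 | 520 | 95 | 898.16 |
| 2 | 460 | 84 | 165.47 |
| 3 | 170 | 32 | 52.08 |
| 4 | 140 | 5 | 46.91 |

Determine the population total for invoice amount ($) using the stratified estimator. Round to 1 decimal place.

τ̂_st = Σ N_h ȳ_h = 520·898.16 + 460·165.47 + 170·52.08 + 140·46.91 = 558580.4

τ̂_st ≈ 558580.4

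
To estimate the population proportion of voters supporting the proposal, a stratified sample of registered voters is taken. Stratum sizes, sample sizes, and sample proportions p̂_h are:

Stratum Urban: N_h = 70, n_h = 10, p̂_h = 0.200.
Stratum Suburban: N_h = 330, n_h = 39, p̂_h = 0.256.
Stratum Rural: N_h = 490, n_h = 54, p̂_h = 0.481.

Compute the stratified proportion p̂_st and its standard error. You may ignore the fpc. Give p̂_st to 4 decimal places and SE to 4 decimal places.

N = 890; stratum weights W_h = N_h/N.
p̂_st = Σ W_h p̂_h = (70·0.200 + 330·0.256 + 490·0.481)/890 = 0.37547
V̂(p̂_st) = Σ W_h² p̂_h(1−p̂_h)/(n_h−1):
  stratum Urban: (70/890)²·0.200·0.800/9 = 0.000109975
  stratum Suburban: (330/890)²·0.256·0.744/38 = 0.000689092
  stratum Rural: (490/890)²·0.481·0.519/53 = 0.00142774
V̂(p̂_st) = 0.00222681; SE = √V̂ = 0.047189

p̂_st ≈ 0.3755, SE ≈ 0.0472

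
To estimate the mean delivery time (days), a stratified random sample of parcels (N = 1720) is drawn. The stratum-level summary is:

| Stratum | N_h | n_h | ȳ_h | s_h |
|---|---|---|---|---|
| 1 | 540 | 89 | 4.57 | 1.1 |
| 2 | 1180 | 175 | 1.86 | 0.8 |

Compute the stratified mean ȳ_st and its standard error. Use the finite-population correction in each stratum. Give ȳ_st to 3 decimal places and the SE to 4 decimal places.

ȳ_st = Σ W_h ȳ_h = (540·4.57 + 1180·1.86)/1720 = 2.71081
V̂(ȳ_st) = Σ W_h² (1 − n_h/N_h) s_h²/n_h, with W_h = N_h/N and N = 1720:
  stratum 1: (540/1720)²·(1 − 89/540)·1.1²/89 = 0.0011192
  stratum 2: (1180/1720)²·(1 − 175/1180)·0.8²/175 = 0.001466
V̂(ȳ_st) = 0.0025852
SE(ȳ_st) = √0.0025852 = 0.0508449

ȳ_st ≈ 2.711, SE ≈ 0.0508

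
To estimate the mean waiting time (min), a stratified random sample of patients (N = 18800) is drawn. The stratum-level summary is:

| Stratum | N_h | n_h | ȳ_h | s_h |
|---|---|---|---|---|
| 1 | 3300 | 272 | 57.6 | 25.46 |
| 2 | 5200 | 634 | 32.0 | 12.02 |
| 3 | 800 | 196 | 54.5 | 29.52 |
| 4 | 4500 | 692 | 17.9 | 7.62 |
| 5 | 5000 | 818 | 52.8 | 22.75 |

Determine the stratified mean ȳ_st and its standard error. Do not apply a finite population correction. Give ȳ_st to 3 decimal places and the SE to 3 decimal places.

ȳ_st ≈ 39.608, SE ≈ 0.385

ȳ_st = Σ W_h ȳ_h = (3300·57.6 + 5200·32.0 + 800·54.5 + 4500·17.9 + 5000·52.8)/18800 = 39.60798
V̂(ȳ_st) = Σ W_h² s_h²/n_h, with W_h = N_h/N and N = 18800:
  stratum 1: (3300/18800)²·25.46²/272 = 0.0734277
  stratum 2: (5200/18800)²·12.02²/634 = 0.0174345
  stratum 3: (800/18800)²·29.52²/196 = 0.00805083
  stratum 4: (4500/18800)²·7.62²/692 = 0.00480743
  stratum 5: (5000/18800)²·22.75²/818 = 0.0447542
V̂(ȳ_st) = 0.148475
SE(ȳ_st) = √0.148475 = 0.385324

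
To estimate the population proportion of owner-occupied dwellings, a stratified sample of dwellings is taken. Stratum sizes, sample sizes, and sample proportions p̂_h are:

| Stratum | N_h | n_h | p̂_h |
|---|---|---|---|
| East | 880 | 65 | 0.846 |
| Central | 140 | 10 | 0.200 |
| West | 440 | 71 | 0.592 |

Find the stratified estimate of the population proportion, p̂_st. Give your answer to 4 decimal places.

N = 1460; stratum weights W_h = N_h/N.
p̂_st = Σ W_h p̂_h = (880·0.846 + 140·0.200 + 440·0.592)/1460 = 0.70751

p̂_st ≈ 0.7075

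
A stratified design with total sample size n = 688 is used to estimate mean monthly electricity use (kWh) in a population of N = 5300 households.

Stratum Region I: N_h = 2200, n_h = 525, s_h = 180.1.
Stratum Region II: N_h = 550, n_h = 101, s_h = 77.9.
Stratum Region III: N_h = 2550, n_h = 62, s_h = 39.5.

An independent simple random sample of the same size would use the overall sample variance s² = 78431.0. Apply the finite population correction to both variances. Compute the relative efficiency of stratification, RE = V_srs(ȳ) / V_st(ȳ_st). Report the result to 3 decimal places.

V̂(ȳ_st) = Σ W_h² (1 − n_h/N_h) s_h²/n_h, with W_h = N_h/N and N = 5300:
  stratum Region I: (2200/5300)²·(1 − 525/2200)·180.1²/525 = 8.10502
  stratum Region II: (550/5300)²·(1 − 101/550)·77.9²/101 = 0.528215
  stratum Region III: (2550/5300)²·(1 − 62/2550)·39.5²/62 = 5.68383
V_st = 14.3171
V_srs = (1 − 688/5300)·78431.0/688 = 99.2002
Relative efficiency = V_srs / V_st = 99.2002/14.3171 = 6.9288

RE ≈ 6.929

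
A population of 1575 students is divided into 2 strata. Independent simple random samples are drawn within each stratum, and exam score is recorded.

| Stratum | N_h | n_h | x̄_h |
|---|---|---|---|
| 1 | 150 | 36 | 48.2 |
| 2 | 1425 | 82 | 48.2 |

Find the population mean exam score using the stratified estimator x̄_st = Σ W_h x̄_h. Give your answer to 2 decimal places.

x̄_st ≈ 48.20

N = Σ N_h = 1575. Stratum weights W_h = N_h/N.
x̄_st = (150·48.2 + 1425·48.2) / 1575 = 48.2000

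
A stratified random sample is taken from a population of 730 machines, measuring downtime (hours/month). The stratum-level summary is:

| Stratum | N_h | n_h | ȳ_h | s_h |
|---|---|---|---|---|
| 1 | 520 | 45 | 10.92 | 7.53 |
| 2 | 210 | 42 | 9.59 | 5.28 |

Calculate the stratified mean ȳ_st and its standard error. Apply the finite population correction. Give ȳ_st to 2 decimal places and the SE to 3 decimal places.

ȳ_st ≈ 10.54, SE ≈ 0.792

ȳ_st = Σ W_h ȳ_h = (520·10.92 + 210·9.59)/730 = 10.53740
V̂(ȳ_st) = Σ W_h² (1 − n_h/N_h) s_h²/n_h, with W_h = N_h/N and N = 730:
  stratum 1: (520/730)²·(1 − 45/520)·7.53²/45 = 0.584021
  stratum 2: (210/730)²·(1 − 42/210)·5.28²/42 = 0.0439442
V̂(ȳ_st) = 0.627965
SE(ȳ_st) = √0.627965 = 0.792443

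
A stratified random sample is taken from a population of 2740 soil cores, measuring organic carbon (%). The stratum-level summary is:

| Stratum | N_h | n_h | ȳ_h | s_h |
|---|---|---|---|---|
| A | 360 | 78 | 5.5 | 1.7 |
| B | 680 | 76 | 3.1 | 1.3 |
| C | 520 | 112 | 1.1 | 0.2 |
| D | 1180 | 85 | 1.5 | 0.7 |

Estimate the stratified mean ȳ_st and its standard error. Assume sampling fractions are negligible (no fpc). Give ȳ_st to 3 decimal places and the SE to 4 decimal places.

ȳ_st = Σ W_h ȳ_h = (360·5.5 + 680·3.1 + 520·1.1 + 1180·1.5)/2740 = 2.34672
V̂(ȳ_st) = Σ W_h² s_h²/n_h, with W_h = N_h/N and N = 2740:
  stratum A: (360/2740)²·1.7²/78 = 0.000639598
  stratum B: (680/2740)²·1.3²/76 = 0.00136959
  stratum C: (520/2740)²·0.2²/112 = 1.28632e-05
  stratum D: (1180/2740)²·0.7²/85 = 0.00106915
V̂(ȳ_st) = 0.0030912
SE(ȳ_st) = √0.0030912 = 0.0555986

ȳ_st ≈ 2.347, SE ≈ 0.0556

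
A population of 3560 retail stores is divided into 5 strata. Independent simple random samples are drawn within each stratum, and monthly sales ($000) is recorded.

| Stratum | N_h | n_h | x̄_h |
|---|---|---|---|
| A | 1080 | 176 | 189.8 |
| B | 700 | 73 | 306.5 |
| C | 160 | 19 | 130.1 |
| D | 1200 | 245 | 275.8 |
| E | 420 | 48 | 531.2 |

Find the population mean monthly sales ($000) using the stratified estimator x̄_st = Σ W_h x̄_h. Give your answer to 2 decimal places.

x̄_st ≈ 279.33

N = Σ N_h = 3560. Stratum weights W_h = N_h/N.
x̄_st = (1080·189.8 + 700·306.5 + 160·130.1 + 1200·275.8 + 420·531.2) / 3560 = 279.3298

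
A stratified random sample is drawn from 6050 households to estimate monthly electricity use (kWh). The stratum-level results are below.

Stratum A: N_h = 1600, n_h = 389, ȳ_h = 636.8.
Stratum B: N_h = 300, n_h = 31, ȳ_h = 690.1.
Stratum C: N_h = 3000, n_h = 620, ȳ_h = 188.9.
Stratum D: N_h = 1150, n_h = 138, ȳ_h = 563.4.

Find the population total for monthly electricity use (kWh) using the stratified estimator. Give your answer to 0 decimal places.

τ̂_st ≈ 2440520

τ̂_st = Σ N_h ȳ_h = 1600·636.8 + 300·690.1 + 3000·188.9 + 1150·563.4 = 2440520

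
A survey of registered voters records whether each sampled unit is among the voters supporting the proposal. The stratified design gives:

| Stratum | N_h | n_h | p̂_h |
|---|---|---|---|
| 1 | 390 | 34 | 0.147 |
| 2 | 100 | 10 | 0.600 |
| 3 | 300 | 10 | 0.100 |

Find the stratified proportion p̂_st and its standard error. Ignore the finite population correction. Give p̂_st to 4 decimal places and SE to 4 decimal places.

p̂_st ≈ 0.1865, SE ≈ 0.0529

N = 790; stratum weights W_h = N_h/N.
p̂_st = Σ W_h p̂_h = (390·0.147 + 100·0.600 + 300·0.100)/790 = 0.18649
V̂(p̂_st) = Σ W_h² p̂_h(1−p̂_h)/(n_h−1):
  stratum 1: (390/790)²·0.147·0.853/33 = 0.000926035
  stratum 2: (100/790)²·0.600·0.400/9 = 0.000427282
  stratum 3: (300/790)²·0.100·0.900/9 = 0.00144208
V̂(p̂_st) = 0.00279539; SE = √V̂ = 0.0528715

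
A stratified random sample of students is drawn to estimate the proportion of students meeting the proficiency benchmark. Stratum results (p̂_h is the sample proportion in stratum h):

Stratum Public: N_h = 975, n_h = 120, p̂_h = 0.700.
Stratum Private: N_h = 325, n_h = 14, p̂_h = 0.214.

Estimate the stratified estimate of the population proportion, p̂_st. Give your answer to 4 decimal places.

p̂_st ≈ 0.5785

N = 1300; stratum weights W_h = N_h/N.
p̂_st = Σ W_h p̂_h = (975·0.700 + 325·0.214)/1300 = 0.57850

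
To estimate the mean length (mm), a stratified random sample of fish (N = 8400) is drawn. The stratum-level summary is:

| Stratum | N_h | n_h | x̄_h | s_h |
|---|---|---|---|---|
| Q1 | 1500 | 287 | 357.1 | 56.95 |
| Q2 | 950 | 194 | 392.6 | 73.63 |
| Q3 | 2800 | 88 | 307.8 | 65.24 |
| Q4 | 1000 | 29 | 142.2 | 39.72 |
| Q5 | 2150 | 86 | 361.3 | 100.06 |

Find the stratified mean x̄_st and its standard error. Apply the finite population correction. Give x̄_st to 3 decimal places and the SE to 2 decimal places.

x̄_st = Σ W_h x̄_h = (1500·357.1 + 950·392.6 + 2800·307.8 + 1000·142.2 + 2150·361.3)/8400 = 320.17321
V̂(x̄_st) = Σ W_h² (1 − n_h/N_h) s_h²/n_h, with W_h = N_h/N and N = 8400:
  stratum Q1: (1500/8400)²·(1 − 287/1500)·56.95²/287 = 0.291406
  stratum Q2: (950/8400)²·(1 − 194/950)·73.63²/194 = 0.284443
  stratum Q3: (2800/8400)²·(1 − 88/2800)·65.24²/88 = 5.20516
  stratum Q4: (1000/8400)²·(1 − 29/1000)·39.72²/29 = 0.748654
  stratum Q5: (2150/8400)²·(1 − 86/2150)·100.06²/86 = 7.3217
V̂(x̄_st) = 13.8514
SE(x̄_st) = √13.8514 = 3.72174

x̄_st ≈ 320.173, SE ≈ 3.72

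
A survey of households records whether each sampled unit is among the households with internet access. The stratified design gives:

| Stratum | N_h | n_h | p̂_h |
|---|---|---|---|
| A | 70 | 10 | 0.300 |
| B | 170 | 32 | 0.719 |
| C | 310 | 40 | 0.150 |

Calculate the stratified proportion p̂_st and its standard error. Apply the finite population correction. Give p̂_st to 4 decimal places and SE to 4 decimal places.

N = 550; stratum weights W_h = N_h/N.
p̂_st = Σ W_h p̂_h = (70·0.300 + 170·0.719 + 310·0.150)/550 = 0.34496
V̂(p̂_st) = Σ W_h² (1 − n_h/N_h) p̂_h(1−p̂_h)/(n_h−1):
  stratum A: (70/550)²·(1 − 10/70)·0.300·0.700/9 = 0.000323967
  stratum B: (170/550)²·(1 − 32/170)·0.719·0.281/31 = 0.000505448
  stratum C: (310/550)²·(1 − 40/310)·0.150·0.850/39 = 0.000904577
V̂(p̂_st) = 0.00173399; SE = √V̂ = 0.0416412

p̂_st ≈ 0.3450, SE ≈ 0.0416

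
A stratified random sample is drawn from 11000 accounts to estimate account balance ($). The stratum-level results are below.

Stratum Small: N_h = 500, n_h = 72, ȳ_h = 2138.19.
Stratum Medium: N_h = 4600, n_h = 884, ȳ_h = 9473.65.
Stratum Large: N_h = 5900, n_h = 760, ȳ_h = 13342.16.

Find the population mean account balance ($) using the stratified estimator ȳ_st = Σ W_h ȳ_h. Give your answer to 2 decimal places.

ȳ_st ≈ 11215.15

N = Σ N_h = 11000. Stratum weights W_h = N_h/N.
ȳ_st = (500·2138.19 + 4600·9473.65 + 5900·13342.16) / 11000 = 11215.1481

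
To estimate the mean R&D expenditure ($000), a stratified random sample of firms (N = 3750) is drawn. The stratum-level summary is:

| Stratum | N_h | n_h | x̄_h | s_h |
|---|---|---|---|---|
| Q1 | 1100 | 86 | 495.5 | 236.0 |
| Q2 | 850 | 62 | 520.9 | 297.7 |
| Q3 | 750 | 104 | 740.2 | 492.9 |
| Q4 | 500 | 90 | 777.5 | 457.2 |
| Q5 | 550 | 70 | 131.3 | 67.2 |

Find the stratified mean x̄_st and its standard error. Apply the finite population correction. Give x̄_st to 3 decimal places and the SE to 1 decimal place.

x̄_st = Σ W_h x̄_h = (1100·495.5 + 850·520.9 + 750·740.2 + 500·777.5 + 550·131.3)/3750 = 534.38133
V̂(x̄_st) = Σ W_h² (1 − n_h/N_h) s_h²/n_h, with W_h = N_h/N and N = 3750:
  stratum Q1: (1100/3750)²·(1 − 86/1100)·236.0²/86 = 51.3681
  stratum Q2: (850/3750)²·(1 − 62/850)·297.7²/62 = 68.0846
  stratum Q3: (750/3750)²·(1 − 104/750)·492.9²/104 = 80.4851
  stratum Q4: (500/3750)²·(1 − 90/500)·457.2²/90 = 33.858
  stratum Q5: (550/3750)²·(1 − 70/550)·67.2²/70 = 1.21111
V̂(x̄_st) = 235.007
SE(x̄_st) = √235.007 = 15.3299

x̄_st ≈ 534.381, SE ≈ 15.3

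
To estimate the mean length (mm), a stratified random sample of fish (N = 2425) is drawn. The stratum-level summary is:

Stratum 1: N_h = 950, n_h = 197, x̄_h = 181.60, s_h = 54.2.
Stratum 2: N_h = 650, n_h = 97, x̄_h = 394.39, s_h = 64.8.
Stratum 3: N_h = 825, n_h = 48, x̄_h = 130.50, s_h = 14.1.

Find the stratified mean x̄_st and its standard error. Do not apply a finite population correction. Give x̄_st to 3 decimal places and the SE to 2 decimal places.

x̄_st ≈ 221.252, SE ≈ 2.42

x̄_st = Σ W_h x̄_h = (950·181.60 + 650·394.39 + 825·130.50)/2425 = 221.25196
V̂(x̄_st) = Σ W_h² s_h²/n_h, with W_h = N_h/N and N = 2425:
  stratum 1: (950/2425)²·54.2²/197 = 2.28853
  stratum 2: (650/2425)²·64.8²/97 = 3.11015
  stratum 3: (825/2425)²·14.1²/48 = 0.479382
V̂(x̄_st) = 5.87806
SE(x̄_st) = √5.87806 = 2.42447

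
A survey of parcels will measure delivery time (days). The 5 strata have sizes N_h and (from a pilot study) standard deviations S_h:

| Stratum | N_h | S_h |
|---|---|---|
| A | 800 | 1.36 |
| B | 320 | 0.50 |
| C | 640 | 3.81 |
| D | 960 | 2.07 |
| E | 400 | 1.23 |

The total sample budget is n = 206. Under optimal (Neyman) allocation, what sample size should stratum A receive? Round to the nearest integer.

36

Neyman allocation: n_h = n · N_h S_h / Σ N_i S_i, with n = 206.
  stratum A: N_h·S_h = 800·1.36 = 1088.00
  stratum B: N_h·S_h = 320·0.50 = 160.00
  stratum C: N_h·S_h = 640·3.81 = 2438.40
  stratum D: N_h·S_h = 960·2.07 = 1987.20
  stratum E: N_h·S_h = 400·1.23 = 492.00
Σ N_h S_h = 6165.60
n for stratum A = 206·1088.00/6165.60 = 36.351 → 36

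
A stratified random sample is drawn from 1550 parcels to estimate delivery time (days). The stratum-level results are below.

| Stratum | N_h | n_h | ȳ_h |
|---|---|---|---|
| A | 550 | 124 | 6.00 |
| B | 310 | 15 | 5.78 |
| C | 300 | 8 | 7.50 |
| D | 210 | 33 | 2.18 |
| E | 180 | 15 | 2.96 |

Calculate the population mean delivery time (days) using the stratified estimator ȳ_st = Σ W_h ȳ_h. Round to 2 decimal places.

N = Σ N_h = 1550. Stratum weights W_h = N_h/N.
ȳ_st = (550·6.00 + 310·5.78 + 300·7.50 + 210·2.18 + 180·2.96) / 1550 = 5.3757

ȳ_st ≈ 5.38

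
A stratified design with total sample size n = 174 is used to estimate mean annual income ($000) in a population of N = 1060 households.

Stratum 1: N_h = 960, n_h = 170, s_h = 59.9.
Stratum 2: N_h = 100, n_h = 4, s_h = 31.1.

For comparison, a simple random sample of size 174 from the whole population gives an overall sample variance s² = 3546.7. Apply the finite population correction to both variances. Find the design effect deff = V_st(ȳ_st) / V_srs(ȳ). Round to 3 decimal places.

V̂(ȳ_st) = Σ W_h² (1 − n_h/N_h) s_h²/n_h, with W_h = N_h/N and N = 1060:
  stratum 1: (960/1060)²·(1 − 170/960)·59.9²/170 = 14.2459
  stratum 2: (100/1060)²·(1 − 4/100)·31.1²/4 = 2.06595
V_st = 16.3119
V_srs = (1 − 174/1060)·3546.7/174 = 17.0374
deff = V_st / V_srs = 16.3119/17.0374 = 0.9574

deff ≈ 0.957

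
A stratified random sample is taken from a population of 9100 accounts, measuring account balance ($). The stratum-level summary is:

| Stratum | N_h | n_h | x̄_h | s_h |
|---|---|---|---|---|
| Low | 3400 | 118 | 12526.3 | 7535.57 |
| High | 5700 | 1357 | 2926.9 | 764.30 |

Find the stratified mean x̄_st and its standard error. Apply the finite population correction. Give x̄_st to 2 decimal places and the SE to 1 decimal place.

x̄_st ≈ 6513.49, SE ≈ 254.9

x̄_st = Σ W_h x̄_h = (3400·12526.3 + 5700·2926.9)/9100 = 6513.48901
V̂(x̄_st) = Σ W_h² (1 − n_h/N_h) s_h²/n_h, with W_h = N_h/N and N = 9100:
  stratum Low: (3400/9100)²·(1 − 118/3400)·7535.57²/118 = 64846.3
  stratum High: (5700/9100)²·(1 − 1357/5700)·764.30²/1357 = 128.686
V̂(x̄_st) = 64974.9
SE(x̄_st) = √64974.9 = 254.902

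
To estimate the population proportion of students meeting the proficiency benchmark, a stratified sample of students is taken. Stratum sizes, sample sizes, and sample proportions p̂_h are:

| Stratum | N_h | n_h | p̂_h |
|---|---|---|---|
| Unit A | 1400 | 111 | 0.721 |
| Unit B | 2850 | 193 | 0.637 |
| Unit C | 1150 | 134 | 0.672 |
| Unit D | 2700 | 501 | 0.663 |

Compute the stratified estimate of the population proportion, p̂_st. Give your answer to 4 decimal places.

p̂_st ≈ 0.6652

N = 8100; stratum weights W_h = N_h/N.
p̂_st = Σ W_h p̂_h = (1400·0.721 + 2850·0.637 + 1150·0.672 + 2700·0.663)/8100 = 0.66515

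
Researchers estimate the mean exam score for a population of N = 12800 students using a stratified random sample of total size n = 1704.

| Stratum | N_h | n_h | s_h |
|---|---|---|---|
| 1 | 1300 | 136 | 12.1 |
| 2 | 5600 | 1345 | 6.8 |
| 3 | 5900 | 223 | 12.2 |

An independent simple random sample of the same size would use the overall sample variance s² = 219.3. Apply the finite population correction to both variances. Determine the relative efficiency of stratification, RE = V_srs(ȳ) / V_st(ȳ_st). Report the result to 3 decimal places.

RE ≈ 0.737

V̂(ȳ_st) = Σ W_h² (1 − n_h/N_h) s_h²/n_h, with W_h = N_h/N and N = 12800:
  stratum 1: (1300/12800)²·(1 − 136/1300)·12.1²/136 = 0.00994279
  stratum 2: (5600/12800)²·(1 − 1345/5600)·6.8²/1345 = 0.00499992
  stratum 3: (5900/12800)²·(1 − 223/5900)·12.2²/223 = 0.136448
V_st = 0.15139
V_srs = (1 − 1704/12800)·219.3/1704 = 0.111564
Relative efficiency = V_srs / V_st = 0.111564/0.15139 = 0.7369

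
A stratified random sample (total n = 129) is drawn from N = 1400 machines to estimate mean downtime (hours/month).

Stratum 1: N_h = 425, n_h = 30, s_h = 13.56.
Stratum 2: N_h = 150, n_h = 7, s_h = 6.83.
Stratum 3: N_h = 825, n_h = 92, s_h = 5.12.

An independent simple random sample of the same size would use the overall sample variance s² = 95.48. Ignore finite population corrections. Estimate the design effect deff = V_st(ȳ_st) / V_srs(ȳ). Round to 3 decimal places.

deff ≈ 1.000

V̂(ȳ_st) = Σ W_h² s_h²/n_h, with W_h = N_h/N and N = 1400:
  stratum 1: (425/1400)²·13.56²/30 = 0.564833
  stratum 2: (150/1400)²·6.83²/7 = 0.0765015
  stratum 3: (825/1400)²·5.12²/92 = 0.0989473
V_st = 0.740282
V_srs = s²/n = 95.48/129 = 0.740155
deff = V_st / V_srs = 0.740282/0.740155 = 1.0002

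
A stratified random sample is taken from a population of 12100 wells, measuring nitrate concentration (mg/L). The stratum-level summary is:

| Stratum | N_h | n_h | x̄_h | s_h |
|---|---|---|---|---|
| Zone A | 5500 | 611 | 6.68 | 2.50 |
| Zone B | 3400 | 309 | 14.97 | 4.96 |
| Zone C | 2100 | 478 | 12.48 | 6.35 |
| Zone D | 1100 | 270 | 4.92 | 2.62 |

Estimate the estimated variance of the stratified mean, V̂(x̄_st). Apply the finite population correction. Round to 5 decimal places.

V̂(x̄_st) ≈ 0.00971

V̂(x̄_st) = Σ W_h² (1 − n_h/N_h) s_h²/n_h, with W_h = N_h/N and N = 12100:
  stratum Zone A: (5500/12100)²·(1 − 611/5500)·2.50²/611 = 0.00187867
  stratum Zone B: (3400/12100)²·(1 − 309/3400)·4.96²/309 = 0.00571494
  stratum Zone C: (2100/12100)²·(1 − 478/2100)·6.35²/478 = 0.00196254
  stratum Zone D: (1100/12100)²·(1 − 270/1100)·2.62²/270 = 0.00015854
V̂(x̄_st) = 0.0097147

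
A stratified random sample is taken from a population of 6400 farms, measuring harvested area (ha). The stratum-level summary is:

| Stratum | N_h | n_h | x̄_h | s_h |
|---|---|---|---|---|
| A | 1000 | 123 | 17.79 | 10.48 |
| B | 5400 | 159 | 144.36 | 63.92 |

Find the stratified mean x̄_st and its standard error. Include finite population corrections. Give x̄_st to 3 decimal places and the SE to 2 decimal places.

x̄_st ≈ 124.583, SE ≈ 4.22

x̄_st = Σ W_h x̄_h = (1000·17.79 + 5400·144.36)/6400 = 124.58344
V̂(x̄_st) = Σ W_h² (1 − n_h/N_h) s_h²/n_h, with W_h = N_h/N and N = 6400:
  stratum A: (1000/6400)²·(1 − 123/1000)·10.48²/123 = 0.0191186
  stratum B: (5400/6400)²·(1 − 159/5400)·63.92²/159 = 17.7552
V̂(x̄_st) = 17.7743
SE(x̄_st) = √17.7743 = 4.21595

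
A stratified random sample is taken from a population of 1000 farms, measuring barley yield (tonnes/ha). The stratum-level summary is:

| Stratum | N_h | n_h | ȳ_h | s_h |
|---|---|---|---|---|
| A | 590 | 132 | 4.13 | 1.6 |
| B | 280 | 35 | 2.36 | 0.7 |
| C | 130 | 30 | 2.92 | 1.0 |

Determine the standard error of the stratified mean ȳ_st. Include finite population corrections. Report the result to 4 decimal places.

SE(ȳ_st) ≈ 0.0815

V̂(ȳ_st) = Σ W_h² (1 − n_h/N_h) s_h²/n_h, with W_h = N_h/N and N = 1000:
  stratum A: (590/1000)²·(1 − 132/590)·1.6²/132 = 0.00524063
  stratum B: (280/1000)²·(1 − 35/280)·0.7²/35 = 0.0009604
  stratum C: (130/1000)²·(1 − 30/130)·1.0²/30 = 0.000433333
V̂(ȳ_st) = 0.00663436
SE(ȳ_st) = √0.00663436 = 0.0814516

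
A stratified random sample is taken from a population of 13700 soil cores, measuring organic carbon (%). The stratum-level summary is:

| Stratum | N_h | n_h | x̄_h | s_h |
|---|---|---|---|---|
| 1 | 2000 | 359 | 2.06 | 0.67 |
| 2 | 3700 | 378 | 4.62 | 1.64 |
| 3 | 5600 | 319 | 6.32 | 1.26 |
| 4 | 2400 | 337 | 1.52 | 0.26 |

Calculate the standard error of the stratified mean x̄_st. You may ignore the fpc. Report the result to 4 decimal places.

V̂(x̄_st) = Σ W_h² s_h²/n_h, with W_h = N_h/N and N = 13700:
  stratum 1: (2000/13700)²·0.67²/359 = 2.66486e-05
  stratum 2: (3700/13700)²·1.64²/378 = 0.000518989
  stratum 3: (5600/13700)²·1.26²/319 = 0.000831544
  stratum 4: (2400/13700)²·0.26²/337 = 6.15599e-06
V̂(x̄_st) = 0.00138334
SE(x̄_st) = √0.00138334 = 0.0371932

SE(x̄_st) ≈ 0.0372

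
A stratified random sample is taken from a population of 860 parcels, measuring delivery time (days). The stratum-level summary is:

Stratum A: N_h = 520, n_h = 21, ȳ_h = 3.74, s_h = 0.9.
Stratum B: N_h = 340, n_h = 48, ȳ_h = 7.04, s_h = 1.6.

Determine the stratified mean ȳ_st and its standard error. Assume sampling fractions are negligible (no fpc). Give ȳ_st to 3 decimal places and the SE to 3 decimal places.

ȳ_st = Σ W_h ȳ_h = (520·3.74 + 340·7.04)/860 = 5.04465
V̂(ȳ_st) = Σ W_h² s_h²/n_h, with W_h = N_h/N and N = 860:
  stratum A: (520/860)²·0.9²/21 = 0.0141018
  stratum B: (340/860)²·1.6²/48 = 0.00833604
V̂(ȳ_st) = 0.0224379
SE(ȳ_st) = √0.0224379 = 0.149793

ȳ_st ≈ 5.045, SE ≈ 0.150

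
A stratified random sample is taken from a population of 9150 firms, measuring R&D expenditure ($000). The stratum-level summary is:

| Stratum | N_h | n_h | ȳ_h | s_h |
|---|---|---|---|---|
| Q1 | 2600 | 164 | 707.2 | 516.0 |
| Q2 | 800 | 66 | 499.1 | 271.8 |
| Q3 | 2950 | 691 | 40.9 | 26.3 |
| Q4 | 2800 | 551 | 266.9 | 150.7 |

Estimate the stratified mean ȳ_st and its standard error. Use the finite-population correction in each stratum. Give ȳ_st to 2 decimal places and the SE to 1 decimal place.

ȳ_st = Σ W_h ȳ_h = (2600·707.2 + 800·499.1 + 2950·40.9 + 2800·266.9)/9150 = 339.45082
V̂(ȳ_st) = Σ W_h² (1 − n_h/N_h) s_h²/n_h, with W_h = N_h/N and N = 9150:
  stratum Q1: (2600/9150)²·(1 − 164/2600)·516.0²/164 = 122.819
  stratum Q2: (800/9150)²·(1 − 66/800)·271.8²/66 = 7.85053
  stratum Q3: (2950/9150)²·(1 − 691/2950)·26.3²/691 = 0.0796764
  stratum Q4: (2800/9150)²·(1 − 551/2800)·150.7²/551 = 3.10013
V̂(ȳ_st) = 133.849
SE(ȳ_st) = √133.849 = 11.5693

ȳ_st ≈ 339.45, SE ≈ 11.6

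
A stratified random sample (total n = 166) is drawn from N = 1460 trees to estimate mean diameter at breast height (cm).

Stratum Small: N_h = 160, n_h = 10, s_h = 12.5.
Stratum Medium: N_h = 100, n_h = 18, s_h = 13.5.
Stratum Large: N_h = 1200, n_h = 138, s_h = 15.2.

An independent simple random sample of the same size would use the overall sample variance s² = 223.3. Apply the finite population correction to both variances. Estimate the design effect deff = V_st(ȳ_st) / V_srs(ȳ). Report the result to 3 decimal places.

V̂(ȳ_st) = Σ W_h² (1 − n_h/N_h) s_h²/n_h, with W_h = N_h/N and N = 1460:
  stratum Small: (160/1460)²·(1 − 10/160)·12.5²/10 = 0.175924
  stratum Medium: (100/1460)²·(1 − 18/100)·13.5²/18 = 0.0389496
  stratum Large: (1200/1460)²·(1 − 138/1200)·15.2²/138 = 1.00094
V_st = 1.21581
V_srs = (1 − 166/1460)·223.3/166 = 1.19224
deff = V_st / V_srs = 1.21581/1.19224 = 1.0198

deff ≈ 1.020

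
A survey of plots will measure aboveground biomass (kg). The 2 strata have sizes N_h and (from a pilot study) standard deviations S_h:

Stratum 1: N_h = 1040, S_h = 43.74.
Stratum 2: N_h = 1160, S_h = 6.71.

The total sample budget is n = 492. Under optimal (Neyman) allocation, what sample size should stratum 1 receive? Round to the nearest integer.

Neyman allocation: n_h = n · N_h S_h / Σ N_i S_i, with n = 492.
  stratum 1: N_h·S_h = 1040·43.74 = 45489.60
  stratum 2: N_h·S_h = 1160·6.71 = 7783.60
Σ N_h S_h = 53273.20
n for stratum 1 = 492·45489.60/53273.20 = 420.115 → 420

420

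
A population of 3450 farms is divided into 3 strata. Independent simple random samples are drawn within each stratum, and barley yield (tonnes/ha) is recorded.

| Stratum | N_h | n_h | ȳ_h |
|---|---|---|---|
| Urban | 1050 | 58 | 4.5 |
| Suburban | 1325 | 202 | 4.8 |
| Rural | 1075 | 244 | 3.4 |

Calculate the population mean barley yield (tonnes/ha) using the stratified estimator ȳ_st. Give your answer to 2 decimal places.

N = Σ N_h = 3450. Stratum weights W_h = N_h/N.
ȳ_st = (1050·4.5 + 1325·4.8 + 1075·3.4) / 3450 = 4.2725

ȳ_st ≈ 4.27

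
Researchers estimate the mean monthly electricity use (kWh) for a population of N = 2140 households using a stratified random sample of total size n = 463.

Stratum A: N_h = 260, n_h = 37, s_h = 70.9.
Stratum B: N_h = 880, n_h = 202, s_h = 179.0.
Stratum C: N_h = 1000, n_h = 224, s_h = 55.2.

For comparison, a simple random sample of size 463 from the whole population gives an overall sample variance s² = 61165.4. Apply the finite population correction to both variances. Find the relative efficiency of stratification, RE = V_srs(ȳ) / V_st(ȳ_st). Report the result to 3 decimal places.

V̂(ȳ_st) = Σ W_h² (1 − n_h/N_h) s_h²/n_h, with W_h = N_h/N and N = 2140:
  stratum A: (260/2140)²·(1 − 37/260)·70.9²/37 = 1.72005
  stratum B: (880/2140)²·(1 − 202/880)·179.0²/202 = 20.6652
  stratum C: (1000/2140)²·(1 − 224/1000)·55.2²/224 = 2.30496
V_st = 24.6902
V_srs = (1 − 463/2140)·61165.4/463 = 103.525
Relative efficiency = V_srs / V_st = 103.525/24.6902 = 4.1929

RE ≈ 4.193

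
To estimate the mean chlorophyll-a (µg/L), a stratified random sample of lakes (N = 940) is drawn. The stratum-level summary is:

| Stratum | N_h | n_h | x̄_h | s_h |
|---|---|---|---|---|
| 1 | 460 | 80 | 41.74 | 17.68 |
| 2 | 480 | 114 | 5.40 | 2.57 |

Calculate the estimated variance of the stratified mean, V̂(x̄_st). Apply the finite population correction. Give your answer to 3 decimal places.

V̂(x̄_st) = Σ W_h² (1 − n_h/N_h) s_h²/n_h, with W_h = N_h/N and N = 940:
  stratum 1: (460/940)²·(1 − 80/460)·17.68²/80 = 0.772966
  stratum 2: (480/940)²·(1 − 114/480)·2.57²/114 = 0.0115194
V̂(x̄_st) = 0.784485

V̂(x̄_st) ≈ 0.784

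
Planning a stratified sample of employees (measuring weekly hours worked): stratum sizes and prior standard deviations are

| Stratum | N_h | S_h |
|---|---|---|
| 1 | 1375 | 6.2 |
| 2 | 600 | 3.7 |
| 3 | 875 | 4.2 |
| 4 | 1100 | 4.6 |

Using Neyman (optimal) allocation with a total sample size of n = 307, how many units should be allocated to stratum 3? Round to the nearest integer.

Neyman allocation: n_h = n · N_h S_h / Σ N_i S_i, with n = 307.
  stratum 1: N_h·S_h = 1375·6.2 = 8525.00
  stratum 2: N_h·S_h = 600·3.7 = 2220.00
  stratum 3: N_h·S_h = 875·4.2 = 3675.00
  stratum 4: N_h·S_h = 1100·4.6 = 5060.00
Σ N_h S_h = 19480.00
n for stratum 3 = 307·3675.00/19480.00 = 57.917 → 58

58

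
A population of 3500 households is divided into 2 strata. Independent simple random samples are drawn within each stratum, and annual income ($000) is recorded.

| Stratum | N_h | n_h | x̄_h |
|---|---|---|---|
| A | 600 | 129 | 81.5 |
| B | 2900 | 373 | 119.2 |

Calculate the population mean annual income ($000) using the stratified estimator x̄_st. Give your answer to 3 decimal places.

x̄_st ≈ 112.737

N = Σ N_h = 3500. Stratum weights W_h = N_h/N.
x̄_st = (600·81.5 + 2900·119.2) / 3500 = 112.73714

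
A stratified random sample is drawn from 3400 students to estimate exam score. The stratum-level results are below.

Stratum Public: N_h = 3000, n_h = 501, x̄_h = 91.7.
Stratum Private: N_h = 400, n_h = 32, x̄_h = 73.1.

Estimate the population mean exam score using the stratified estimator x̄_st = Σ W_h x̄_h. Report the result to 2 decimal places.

N = Σ N_h = 3400. Stratum weights W_h = N_h/N.
x̄_st = (3000·91.7 + 400·73.1) / 3400 = 89.5118

x̄_st ≈ 89.51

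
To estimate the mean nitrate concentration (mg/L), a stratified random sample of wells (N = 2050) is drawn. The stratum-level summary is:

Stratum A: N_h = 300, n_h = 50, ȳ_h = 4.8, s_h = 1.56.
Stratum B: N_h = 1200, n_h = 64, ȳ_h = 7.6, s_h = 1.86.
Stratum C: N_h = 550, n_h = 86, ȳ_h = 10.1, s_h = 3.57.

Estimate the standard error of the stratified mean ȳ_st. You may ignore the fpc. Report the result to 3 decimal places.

SE(ȳ_st) ≈ 0.174

V̂(ȳ_st) = Σ W_h² s_h²/n_h, with W_h = N_h/N and N = 2050:
  stratum A: (300/2050)²·1.56²/50 = 0.00104235
  stratum B: (1200/2050)²·1.86²/64 = 0.0185225
  stratum C: (550/2050)²·3.57²/86 = 0.0106673
V̂(ȳ_st) = 0.0302322
SE(ȳ_st) = √0.0302322 = 0.173874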